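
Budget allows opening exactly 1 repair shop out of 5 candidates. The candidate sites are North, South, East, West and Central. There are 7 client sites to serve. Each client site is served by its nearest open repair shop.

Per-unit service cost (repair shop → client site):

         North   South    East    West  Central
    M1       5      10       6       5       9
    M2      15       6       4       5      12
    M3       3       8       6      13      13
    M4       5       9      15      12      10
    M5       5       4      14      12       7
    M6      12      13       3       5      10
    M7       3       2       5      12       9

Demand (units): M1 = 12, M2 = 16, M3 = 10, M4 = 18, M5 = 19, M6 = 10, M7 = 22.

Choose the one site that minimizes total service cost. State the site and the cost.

Choose North only; total service cost 701.

With exactly 1 open, each client site uses its cheapest among the chosen.
{North}: M1→North 5·12=60, M2→North 15·16=240, M3→North 3·10=30, M4→North 5·18=90, M5→North 5·19=95, M6→North 12·10=120, M7→North 3·22=66. Service cost 701.
{South}: service cost 708
{East}: service cost 872
Among all 5 size-1 choices, {North} is lowest.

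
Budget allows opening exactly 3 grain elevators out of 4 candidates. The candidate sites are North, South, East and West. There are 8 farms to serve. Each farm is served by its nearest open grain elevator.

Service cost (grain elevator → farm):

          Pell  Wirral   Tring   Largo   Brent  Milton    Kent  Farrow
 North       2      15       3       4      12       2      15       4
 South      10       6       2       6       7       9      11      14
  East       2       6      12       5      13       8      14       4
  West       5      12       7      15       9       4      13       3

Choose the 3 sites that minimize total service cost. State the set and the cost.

Choose North, South and West; total service cost 37.

With exactly 3 open, each farm uses its cheapest among the chosen.
{North, South, West}: Pell→North 2, Wirral→South 6, Tring→South 2, Largo→North 4, Brent→South 7, Milton→North 2, Kent→South 11, Farrow→West 3. Service cost 37.
{North, South, East}: service cost 38
{South, East, West}: service cost 40
Among all 4 size-3 choices, {North, South, West} is lowest.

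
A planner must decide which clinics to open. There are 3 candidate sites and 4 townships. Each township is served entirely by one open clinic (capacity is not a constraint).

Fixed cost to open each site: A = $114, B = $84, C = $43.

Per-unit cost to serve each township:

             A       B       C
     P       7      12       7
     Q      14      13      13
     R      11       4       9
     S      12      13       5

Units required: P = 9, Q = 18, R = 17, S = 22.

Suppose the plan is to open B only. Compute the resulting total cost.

Total cost: 780

Each township is assigned to its cheapest site among the open ones.
{B}: P→B 12·9=108, Q→B 13·18=234, R→B 4·17=68, S→B 13·22=286. Service 696; fixed 84; total 780.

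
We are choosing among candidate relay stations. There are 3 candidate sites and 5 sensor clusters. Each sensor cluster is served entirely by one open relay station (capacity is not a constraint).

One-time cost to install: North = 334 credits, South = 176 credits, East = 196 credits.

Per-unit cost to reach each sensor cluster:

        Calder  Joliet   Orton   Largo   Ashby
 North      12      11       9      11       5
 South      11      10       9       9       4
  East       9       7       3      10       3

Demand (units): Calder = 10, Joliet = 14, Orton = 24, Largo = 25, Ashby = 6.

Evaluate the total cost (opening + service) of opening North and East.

Total cost: 1058

Each sensor cluster is assigned to its cheapest site among the open ones.
{North, East}: Calder→East 9·10=90, Joliet→East 7·14=98, Orton→East 3·24=72, Largo→East 10·25=250, Ashby→East 3·6=18. Service 528; fixed 530; total 1058.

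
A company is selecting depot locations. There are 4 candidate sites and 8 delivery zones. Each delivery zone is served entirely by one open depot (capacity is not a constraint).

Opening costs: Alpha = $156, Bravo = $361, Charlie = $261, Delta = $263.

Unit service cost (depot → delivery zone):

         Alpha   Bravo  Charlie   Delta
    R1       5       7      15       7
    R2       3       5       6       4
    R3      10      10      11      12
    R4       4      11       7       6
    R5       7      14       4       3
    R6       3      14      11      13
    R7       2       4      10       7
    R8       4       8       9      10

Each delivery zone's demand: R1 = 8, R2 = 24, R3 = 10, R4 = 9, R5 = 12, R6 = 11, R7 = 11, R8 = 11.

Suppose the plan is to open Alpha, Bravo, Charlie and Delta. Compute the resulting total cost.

Each delivery zone is assigned to its cheapest site among the open ones.
{Alpha, Bravo, Charlie, Delta}: R1→Alpha 5·8=40, R2→Alpha 3·24=72, R3→Alpha 10·10=100, R4→Alpha 4·9=36, R5→Delta 3·12=36, R6→Alpha 3·11=33, R7→Alpha 2·11=22, R8→Alpha 4·11=44. Service 383; fixed 1041; total 1424.

Total cost: 1424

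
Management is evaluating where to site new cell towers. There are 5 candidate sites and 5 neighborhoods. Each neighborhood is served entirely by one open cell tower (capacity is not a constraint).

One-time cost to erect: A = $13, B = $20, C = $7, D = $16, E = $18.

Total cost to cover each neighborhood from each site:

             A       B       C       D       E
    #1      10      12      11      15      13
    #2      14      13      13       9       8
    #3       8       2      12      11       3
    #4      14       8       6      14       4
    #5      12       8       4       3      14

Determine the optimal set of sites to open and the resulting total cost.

For any fixed open set, each neighborhood goes to its cheapest open site; total = fixed + service.
{C}: #1→C 11, #2→C 13, #3→C 12, #4→C 6, #5→C 4. Service 46; fixed 7; total 53.
{C, E}: #1→C 11, #2→E 8, #3→E 3, #4→E 4, #5→C 4. Service 30; fixed 25; total 55.
{E}: #1→E 13, #2→E 8, #3→E 3, #4→E 4, #5→E 14. Service 42; fixed 18; total 60.
{A, B, C, D, E}: service 27 + fixed 74 = 101
No other subset beats 53.

Open C only; minimum total cost 53.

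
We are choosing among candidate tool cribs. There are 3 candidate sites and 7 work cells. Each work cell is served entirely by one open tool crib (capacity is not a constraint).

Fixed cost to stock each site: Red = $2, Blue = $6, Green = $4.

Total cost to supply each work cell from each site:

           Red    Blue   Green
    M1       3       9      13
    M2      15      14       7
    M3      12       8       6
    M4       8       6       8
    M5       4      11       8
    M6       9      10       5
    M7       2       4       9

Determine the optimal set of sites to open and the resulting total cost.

Open Red and Green; minimum total cost 41.

For any fixed open set, each work cell goes to its cheapest open site; total = fixed + service.
{Red, Green}: M1→Red 3, M2→Green 7, M3→Green 6, M4→Red 8, M5→Red 4, M6→Green 5, M7→Red 2. Service 35; fixed 6; total 41.
{Red, Blue, Green}: M1→Red 3, M2→Green 7, M3→Green 6, M4→Blue 6, M5→Red 4, M6→Green 5, M7→Red 2. Service 33; fixed 12; total 45.
{Red, Blue}: M1→Red 3, M2→Blue 14, M3→Blue 8, M4→Blue 6, M5→Red 4, M6→Red 9, M7→Red 2. Service 46; fixed 8; total 54.
{Red}: service 53 + fixed 2 = 55
(All 7 nonempty subsets were checked; Red and Green is lowest.)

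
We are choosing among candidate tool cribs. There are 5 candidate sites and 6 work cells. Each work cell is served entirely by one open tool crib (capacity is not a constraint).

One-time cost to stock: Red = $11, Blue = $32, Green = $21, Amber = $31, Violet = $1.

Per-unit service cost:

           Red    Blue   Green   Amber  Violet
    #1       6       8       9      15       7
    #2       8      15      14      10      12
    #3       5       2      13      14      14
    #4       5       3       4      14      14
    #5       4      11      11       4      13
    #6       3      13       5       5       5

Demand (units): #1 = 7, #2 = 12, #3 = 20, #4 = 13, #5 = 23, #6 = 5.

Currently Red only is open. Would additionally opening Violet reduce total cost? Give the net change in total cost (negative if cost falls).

Current service cost with {Red}: 410.
Adding Violet: each work cell re-picks its cheapest; new service cost 410, saving 0.
Extra fixed cost: 1. Net change = 1 − 0 = 1.
(Totals: 421 → 422.)

No — net change +1 (cost rises by 1).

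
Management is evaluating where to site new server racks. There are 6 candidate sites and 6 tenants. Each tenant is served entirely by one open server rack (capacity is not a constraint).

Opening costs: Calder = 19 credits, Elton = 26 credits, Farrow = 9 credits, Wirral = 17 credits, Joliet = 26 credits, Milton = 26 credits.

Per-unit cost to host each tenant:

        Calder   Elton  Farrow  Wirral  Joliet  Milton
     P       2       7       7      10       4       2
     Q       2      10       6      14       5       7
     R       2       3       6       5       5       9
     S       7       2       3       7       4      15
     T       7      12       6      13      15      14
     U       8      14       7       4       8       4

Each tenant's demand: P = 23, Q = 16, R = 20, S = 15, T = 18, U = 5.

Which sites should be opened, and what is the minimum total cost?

For any fixed open set, each tenant goes to its cheapest open site; total = fixed + service.
{Calder, Farrow}: P→Calder 2·23=46, Q→Calder 2·16=32, R→Calder 2·20=40, S→Farrow 3·15=45, T→Farrow 6·18=108, U→Farrow 7·5=35. Service 306; fixed 28; total 334.
{Calder, Farrow, Wirral}: P→Calder 2·23=46, Q→Calder 2·16=32, R→Calder 2·20=40, S→Farrow 3·15=45, T→Farrow 6·18=108, U→Wirral 4·5=20. Service 291; fixed 45; total 336.
{Calder, Elton, Farrow}: service 291 + fixed 54 = 345
{Calder, Elton, Farrow, Wirral, Joliet, Milton}: P→Calder 2·23=46, Q→Calder 2·16=32, R→Calder 2·20=40, S→Elton 2·15=30, T→Farrow 6·18=108, U→Wirral 4·5=20. Service 276; fixed 123; total 399.
No other subset beats 334.

Open Calder and Farrow; minimum total cost 334.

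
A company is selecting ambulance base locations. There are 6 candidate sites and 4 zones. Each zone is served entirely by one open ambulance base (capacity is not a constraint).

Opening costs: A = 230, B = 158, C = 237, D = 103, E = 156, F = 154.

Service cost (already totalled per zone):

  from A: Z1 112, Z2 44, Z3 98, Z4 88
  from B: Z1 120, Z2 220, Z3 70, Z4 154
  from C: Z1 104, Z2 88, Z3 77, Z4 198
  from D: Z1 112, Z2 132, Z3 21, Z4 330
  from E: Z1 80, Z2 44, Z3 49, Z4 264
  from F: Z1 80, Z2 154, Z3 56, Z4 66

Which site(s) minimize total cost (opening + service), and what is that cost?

For any fixed open set, each zone goes to its cheapest open site; total = fixed + service.
{F}: Z1→F 80, Z2→F 154, Z3→F 56, Z4→F 66. Service 356; fixed 154; total 510.
{E, F}: service 239 + fixed 310 = 549
{D, F}: service 299 + fixed 257 = 556
{A, B, C, D, E, F}: service 211 + fixed 1038 = 1249
No other subset beats 510.

Open F only; minimum total cost 510.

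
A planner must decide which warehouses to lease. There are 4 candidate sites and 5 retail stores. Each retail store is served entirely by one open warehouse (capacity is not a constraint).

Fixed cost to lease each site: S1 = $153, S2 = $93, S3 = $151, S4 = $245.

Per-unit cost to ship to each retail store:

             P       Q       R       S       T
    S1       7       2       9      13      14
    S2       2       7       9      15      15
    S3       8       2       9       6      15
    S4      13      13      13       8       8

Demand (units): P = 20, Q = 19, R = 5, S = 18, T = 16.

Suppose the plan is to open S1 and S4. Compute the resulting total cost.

Each retail store is assigned to its cheapest site among the open ones.
{S1, S4}: P→S1 7·20=140, Q→S1 2·19=38, R→S1 9·5=45, S→S4 8·18=144, T→S4 8·16=128. Service 495; fixed 398; total 893.

Total cost: 893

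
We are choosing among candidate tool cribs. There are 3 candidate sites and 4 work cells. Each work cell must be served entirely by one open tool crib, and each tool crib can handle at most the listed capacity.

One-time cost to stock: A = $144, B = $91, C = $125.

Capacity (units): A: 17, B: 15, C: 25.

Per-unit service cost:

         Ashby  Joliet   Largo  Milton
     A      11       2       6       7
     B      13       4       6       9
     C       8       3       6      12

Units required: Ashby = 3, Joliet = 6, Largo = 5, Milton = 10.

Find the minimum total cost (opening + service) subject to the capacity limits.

Minimum total cost: 317

Open {C}: Ashby→C 8·3=24, Joliet→C 3·6=18, Largo→C 6·5=30, Milton→C 12·10=120.
Loads: C carries 24/25. Service 192; fixed 125; total 317.
Next best feasible plan costs 378.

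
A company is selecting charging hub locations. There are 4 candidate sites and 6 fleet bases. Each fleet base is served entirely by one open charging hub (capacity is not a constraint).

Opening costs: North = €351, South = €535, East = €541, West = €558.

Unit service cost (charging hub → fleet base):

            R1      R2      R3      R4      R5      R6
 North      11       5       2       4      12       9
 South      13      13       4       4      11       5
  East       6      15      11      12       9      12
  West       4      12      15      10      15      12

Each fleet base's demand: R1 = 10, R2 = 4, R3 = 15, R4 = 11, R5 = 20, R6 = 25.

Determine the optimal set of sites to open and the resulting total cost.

Open North only; minimum total cost 1020.

For any fixed open set, each fleet base goes to its cheapest open site; total = fixed + service.
{North}: R1→North 11·10=110, R2→North 5·4=20, R3→North 2·15=30, R4→North 4·11=44, R5→North 12·20=240, R6→North 9·25=225. Service 669; fixed 351; total 1020.
{South}: service 631 + fixed 535 = 1166
{North, South}: service 549 + fixed 886 = 1435
{North, South, East, West}: R1→West 4·10=40, R2→North 5·4=20, R3→North 2·15=30, R4→North 4·11=44, R5→East 9·20=180, R6→South 5·25=125. Service 439; fixed 1985; total 2424.
No other subset beats 1020.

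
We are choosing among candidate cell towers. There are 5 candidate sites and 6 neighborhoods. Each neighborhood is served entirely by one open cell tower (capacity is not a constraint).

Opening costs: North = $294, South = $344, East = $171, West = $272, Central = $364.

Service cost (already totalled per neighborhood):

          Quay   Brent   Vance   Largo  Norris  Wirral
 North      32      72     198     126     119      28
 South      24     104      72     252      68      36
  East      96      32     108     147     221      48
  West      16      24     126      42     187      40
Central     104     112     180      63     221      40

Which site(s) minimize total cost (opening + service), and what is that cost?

For any fixed open set, each neighborhood goes to its cheapest open site; total = fixed + service.
{West}: Quay→West 16, Brent→West 24, Vance→West 126, Largo→West 42, Norris→West 187, Wirral→West 40. Service 435; fixed 272; total 707.
{East}: service 652 + fixed 171 = 823
{East, West}: Quay→West 16, Brent→West 24, Vance→East 108, Largo→West 42, Norris→West 187, Wirral→West 40. Service 417; fixed 443; total 860.
{North, South, East, West, Central}: service 250 + fixed 1445 = 1695
No other subset beats 707.

Open West only; minimum total cost 707.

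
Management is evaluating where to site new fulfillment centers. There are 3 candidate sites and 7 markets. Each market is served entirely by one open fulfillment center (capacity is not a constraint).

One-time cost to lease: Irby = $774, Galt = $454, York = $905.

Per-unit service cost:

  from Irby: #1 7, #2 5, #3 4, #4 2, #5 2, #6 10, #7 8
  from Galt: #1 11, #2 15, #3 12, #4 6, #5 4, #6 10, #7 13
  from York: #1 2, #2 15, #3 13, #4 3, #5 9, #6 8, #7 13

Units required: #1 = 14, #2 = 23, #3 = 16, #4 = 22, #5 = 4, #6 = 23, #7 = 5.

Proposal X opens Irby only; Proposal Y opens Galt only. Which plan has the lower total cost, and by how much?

Proposal X: {Irby}: #1→Irby 7·14=98, #2→Irby 5·23=115, #3→Irby 4·16=64, #4→Irby 2·22=44, #5→Irby 2·4=8, #6→Irby 10·23=230, #7→Irby 8·5=40. Service 599; fixed 774; total 1373.
Proposal Y: {Galt}: #1→Galt 11·14=154, #2→Galt 15·23=345, #3→Galt 12·16=192, #4→Galt 6·22=132, #5→Galt 4·4=16, #6→Galt 10·23=230, #7→Galt 13·5=65. Service 1134; fixed 454; total 1588.
Difference: |1373 − 1588| = 215.

Proposal X is cheaper by 215.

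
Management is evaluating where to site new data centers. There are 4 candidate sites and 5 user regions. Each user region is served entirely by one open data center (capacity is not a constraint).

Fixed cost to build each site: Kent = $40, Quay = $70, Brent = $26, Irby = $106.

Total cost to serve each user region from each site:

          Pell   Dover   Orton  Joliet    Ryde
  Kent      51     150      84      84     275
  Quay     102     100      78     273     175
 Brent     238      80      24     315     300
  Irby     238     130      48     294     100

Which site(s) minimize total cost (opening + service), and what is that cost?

For any fixed open set, each user region goes to its cheapest open site; total = fixed + service.
{Kent, Brent, Irby}: Pell→Kent 51, Dover→Brent 80, Orton→Brent 24, Joliet→Kent 84, Ryde→Irby 100. Service 339; fixed 172; total 511.
{Kent, Quay, Brent}: service 414 + fixed 136 = 550
{Kent, Irby}: Pell→Kent 51, Dover→Irby 130, Orton→Irby 48, Joliet→Kent 84, Ryde→Irby 100. Service 413; fixed 146; total 559.
{Kent, Quay, Brent, Irby}: service 339 + fixed 242 = 581
No other subset beats 511.

Open Kent, Brent and Irby; minimum total cost 511.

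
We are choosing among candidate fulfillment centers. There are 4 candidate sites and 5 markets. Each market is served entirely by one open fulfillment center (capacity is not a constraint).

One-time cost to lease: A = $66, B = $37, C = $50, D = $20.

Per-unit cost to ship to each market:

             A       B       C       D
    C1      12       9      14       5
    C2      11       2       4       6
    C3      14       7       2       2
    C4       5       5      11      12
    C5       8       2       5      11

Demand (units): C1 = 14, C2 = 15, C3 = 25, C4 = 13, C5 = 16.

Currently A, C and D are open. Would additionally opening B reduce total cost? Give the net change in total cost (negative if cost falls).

Yes — net change −41 (cost falls by 41).

Current service cost with {A, C, D}: 325.
Adding B: each market re-picks its cheapest; new service cost 247, saving 78.
Extra fixed cost: 37. Net change = 37 − 78 = -41.
(Totals: 461 → 420.)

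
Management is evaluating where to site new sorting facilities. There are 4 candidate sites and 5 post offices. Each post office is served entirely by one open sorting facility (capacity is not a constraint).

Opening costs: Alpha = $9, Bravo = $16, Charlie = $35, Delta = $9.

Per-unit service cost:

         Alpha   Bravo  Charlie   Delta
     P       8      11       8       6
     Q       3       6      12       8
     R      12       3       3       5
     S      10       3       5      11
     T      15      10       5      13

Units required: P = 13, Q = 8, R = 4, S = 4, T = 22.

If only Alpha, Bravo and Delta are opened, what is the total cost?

Total cost: 380

Each post office is assigned to its cheapest site among the open ones.
{Alpha, Bravo, Delta}: P→Delta 6·13=78, Q→Alpha 3·8=24, R→Bravo 3·4=12, S→Bravo 3·4=12, T→Bravo 10·22=220. Service 346; fixed 34; total 380.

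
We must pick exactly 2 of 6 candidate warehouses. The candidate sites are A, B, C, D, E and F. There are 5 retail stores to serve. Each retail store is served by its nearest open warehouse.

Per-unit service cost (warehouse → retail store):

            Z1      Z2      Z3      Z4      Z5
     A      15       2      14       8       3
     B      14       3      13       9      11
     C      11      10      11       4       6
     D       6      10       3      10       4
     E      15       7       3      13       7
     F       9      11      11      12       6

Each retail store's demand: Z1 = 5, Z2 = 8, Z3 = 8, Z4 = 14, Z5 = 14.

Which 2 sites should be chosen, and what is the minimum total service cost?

With exactly 2 open, each retail store uses its cheapest among the chosen.
{A, D}: Z1→D 6·5=30, Z2→A 2·8=16, Z3→D 3·8=24, Z4→A 8·14=112, Z5→A 3·14=42. Service cost 224.
{C, D}: service cost 246
{A, C}: service cost 257
Among all 15 size-2 choices, {A, D} is lowest.

Choose A and D; total service cost 224.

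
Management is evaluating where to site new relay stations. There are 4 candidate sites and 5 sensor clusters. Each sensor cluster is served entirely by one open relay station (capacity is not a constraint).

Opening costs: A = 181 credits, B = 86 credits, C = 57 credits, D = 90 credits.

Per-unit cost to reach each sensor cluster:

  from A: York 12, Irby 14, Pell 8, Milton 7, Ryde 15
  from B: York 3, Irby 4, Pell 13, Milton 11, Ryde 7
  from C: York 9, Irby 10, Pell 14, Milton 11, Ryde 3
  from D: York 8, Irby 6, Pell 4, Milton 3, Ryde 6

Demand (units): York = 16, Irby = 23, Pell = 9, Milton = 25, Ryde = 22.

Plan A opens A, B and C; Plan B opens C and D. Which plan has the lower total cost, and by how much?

Plan A: {A, B, C}: York→B 3·16=48, Irby→B 4·23=92, Pell→A 8·9=72, Milton→A 7·25=175, Ryde→C 3·22=66. Service 453; fixed 324; total 777.
Plan B: {C, D}: York→D 8·16=128, Irby→D 6·23=138, Pell→D 4·9=36, Milton→D 3·25=75, Ryde→C 3·22=66. Service 443; fixed 147; total 590.
Difference: |777 − 590| = 187.

Plan B is cheaper by 187.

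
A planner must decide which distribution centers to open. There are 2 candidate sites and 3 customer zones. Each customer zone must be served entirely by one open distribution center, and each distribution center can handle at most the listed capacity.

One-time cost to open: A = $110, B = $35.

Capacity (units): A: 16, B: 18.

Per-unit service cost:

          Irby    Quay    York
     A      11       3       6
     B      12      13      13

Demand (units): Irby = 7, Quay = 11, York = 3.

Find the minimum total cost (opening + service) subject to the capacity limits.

Minimum total cost: 280

Open {A, B}: Irby→B 12·7=84, Quay→A 3·11=33, York→A 6·3=18.
Loads: A carries 14/16, B carries 7/18. Service 135; fixed 145; total 280.
Next best feasible plan costs 301.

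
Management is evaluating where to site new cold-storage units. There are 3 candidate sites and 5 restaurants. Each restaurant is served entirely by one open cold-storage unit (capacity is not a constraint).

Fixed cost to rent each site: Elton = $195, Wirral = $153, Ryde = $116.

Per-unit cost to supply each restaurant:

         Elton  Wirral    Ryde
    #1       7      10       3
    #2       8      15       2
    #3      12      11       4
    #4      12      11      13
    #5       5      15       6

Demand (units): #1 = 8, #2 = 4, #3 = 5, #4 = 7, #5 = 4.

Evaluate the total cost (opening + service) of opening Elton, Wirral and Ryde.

Total cost: 613

Each restaurant is assigned to its cheapest site among the open ones.
{Elton, Wirral, Ryde}: #1→Ryde 3·8=24, #2→Ryde 2·4=8, #3→Ryde 4·5=20, #4→Wirral 11·7=77, #5→Elton 5·4=20. Service 149; fixed 464; total 613.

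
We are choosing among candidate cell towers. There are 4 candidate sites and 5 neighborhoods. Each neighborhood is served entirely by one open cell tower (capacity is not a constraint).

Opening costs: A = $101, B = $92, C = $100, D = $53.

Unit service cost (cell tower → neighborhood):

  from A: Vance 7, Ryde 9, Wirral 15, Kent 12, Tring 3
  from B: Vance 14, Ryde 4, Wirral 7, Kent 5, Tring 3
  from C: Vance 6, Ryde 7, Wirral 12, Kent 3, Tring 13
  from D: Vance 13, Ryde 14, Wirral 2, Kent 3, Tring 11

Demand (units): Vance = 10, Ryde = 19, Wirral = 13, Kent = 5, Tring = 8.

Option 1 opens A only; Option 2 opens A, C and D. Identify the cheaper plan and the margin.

Option 1: {A}: Vance→A 7·10=70, Ryde→A 9·19=171, Wirral→A 15·13=195, Kent→A 12·5=60, Tring→A 3·8=24. Service 520; fixed 101; total 621.
Option 2: {A, C, D}: Vance→C 6·10=60, Ryde→C 7·19=133, Wirral→D 2·13=26, Kent→C 3·5=15, Tring→A 3·8=24. Service 258; fixed 254; total 512.
Difference: |621 − 512| = 109.

Option 2 is cheaper by 109.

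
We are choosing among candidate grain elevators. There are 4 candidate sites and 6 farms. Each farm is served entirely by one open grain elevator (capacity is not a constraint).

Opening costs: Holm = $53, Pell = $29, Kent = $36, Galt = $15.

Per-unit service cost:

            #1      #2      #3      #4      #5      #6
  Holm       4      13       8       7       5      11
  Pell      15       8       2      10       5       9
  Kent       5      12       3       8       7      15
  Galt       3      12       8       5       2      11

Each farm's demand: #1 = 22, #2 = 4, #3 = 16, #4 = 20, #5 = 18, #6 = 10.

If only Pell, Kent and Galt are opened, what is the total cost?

Each farm is assigned to its cheapest site among the open ones.
{Pell, Kent, Galt}: #1→Galt 3·22=66, #2→Pell 8·4=32, #3→Pell 2·16=32, #4→Galt 5·20=100, #5→Galt 2·18=36, #6→Pell 9·10=90. Service 356; fixed 80; total 436.

Total cost: 436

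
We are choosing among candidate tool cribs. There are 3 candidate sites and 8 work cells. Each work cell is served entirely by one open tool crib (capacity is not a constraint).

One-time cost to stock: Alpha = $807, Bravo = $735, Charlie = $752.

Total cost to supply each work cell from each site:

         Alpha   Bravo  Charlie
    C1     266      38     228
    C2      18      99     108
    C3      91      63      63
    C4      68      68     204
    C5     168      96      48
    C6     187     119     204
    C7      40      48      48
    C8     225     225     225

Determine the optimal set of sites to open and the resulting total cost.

Open Bravo only; minimum total cost 1491.

For any fixed open set, each work cell goes to its cheapest open site; total = fixed + service.
{Bravo}: C1→Bravo 38, C2→Bravo 99, C3→Bravo 63, C4→Bravo 68, C5→Bravo 96, C6→Bravo 119, C7→Bravo 48, C8→Bravo 225. Service 756; fixed 735; total 1491.
{Alpha}: service 1063 + fixed 807 = 1870
{Charlie}: C1→Charlie 228, C2→Charlie 108, C3→Charlie 63, C4→Charlie 204, C5→Charlie 48, C6→Charlie 204, C7→Charlie 48, C8→Charlie 225. Service 1128; fixed 752; total 1880.
{Alpha, Bravo, Charlie}: C1→Bravo 38, C2→Alpha 18, C3→Bravo 63, C4→Alpha 68, C5→Charlie 48, C6→Bravo 119, C7→Alpha 40, C8→Alpha 225. Service 619; fixed 2294; total 2913.
No other subset beats 1491.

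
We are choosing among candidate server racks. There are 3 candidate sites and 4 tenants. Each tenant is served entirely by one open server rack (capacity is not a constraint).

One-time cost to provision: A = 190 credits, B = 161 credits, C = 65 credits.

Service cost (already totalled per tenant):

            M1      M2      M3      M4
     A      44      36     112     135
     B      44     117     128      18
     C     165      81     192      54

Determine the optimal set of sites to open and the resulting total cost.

For any fixed open set, each tenant goes to its cheapest open site; total = fixed + service.
{B}: M1→B 44, M2→B 117, M3→B 128, M4→B 18. Service 307; fixed 161; total 468.
{B, C}: service 271 + fixed 226 = 497
{A, C}: service 246 + fixed 255 = 501
{A, B, C}: M1→A 44, M2→A 36, M3→A 112, M4→B 18. Service 210; fixed 416; total 626.
(All 7 nonempty subsets were checked; B only is lowest.)

Open B only; minimum total cost 468.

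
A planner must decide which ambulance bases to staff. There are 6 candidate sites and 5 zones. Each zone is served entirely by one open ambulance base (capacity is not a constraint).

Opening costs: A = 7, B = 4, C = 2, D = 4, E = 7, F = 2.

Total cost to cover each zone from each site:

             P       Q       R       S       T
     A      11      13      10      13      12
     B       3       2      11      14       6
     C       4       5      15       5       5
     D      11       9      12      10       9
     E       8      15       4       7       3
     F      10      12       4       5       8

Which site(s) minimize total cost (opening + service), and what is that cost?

Open B and F; minimum total cost 26.

For any fixed open set, each zone goes to its cheapest open site; total = fixed + service.
{B, F}: P→B 3, Q→B 2, R→F 4, S→F 5, T→B 6. Service 20; fixed 6; total 26.
{B, C, F}: P→B 3, Q→B 2, R→F 4, S→C 5, T→C 5. Service 19; fixed 8; total 27.
{C, F}: service 23 + fixed 4 = 27
{A, B, C, D, E, F}: P→B 3, Q→B 2, R→E 4, S→C 5, T→E 3. Service 17; fixed 26; total 43.
No other subset beats 26.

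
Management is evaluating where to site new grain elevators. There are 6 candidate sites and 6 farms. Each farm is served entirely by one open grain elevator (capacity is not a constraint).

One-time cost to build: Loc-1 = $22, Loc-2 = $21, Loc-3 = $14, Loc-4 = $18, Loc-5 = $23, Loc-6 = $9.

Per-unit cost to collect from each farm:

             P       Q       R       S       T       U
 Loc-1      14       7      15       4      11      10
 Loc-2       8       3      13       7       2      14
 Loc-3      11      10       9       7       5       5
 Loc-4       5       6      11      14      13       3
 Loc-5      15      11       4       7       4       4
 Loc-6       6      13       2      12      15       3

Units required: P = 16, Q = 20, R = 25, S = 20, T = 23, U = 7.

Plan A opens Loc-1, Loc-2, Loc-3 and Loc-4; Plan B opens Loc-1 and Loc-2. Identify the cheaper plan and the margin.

Plan A is cheaper by 165.

Plan A: {Loc-1, Loc-2, Loc-3, Loc-4}: P→Loc-4 5·16=80, Q→Loc-2 3·20=60, R→Loc-3 9·25=225, S→Loc-1 4·20=80, T→Loc-2 2·23=46, U→Loc-4 3·7=21. Service 512; fixed 75; total 587.
Plan B: {Loc-1, Loc-2}: P→Loc-2 8·16=128, Q→Loc-2 3·20=60, R→Loc-2 13·25=325, S→Loc-1 4·20=80, T→Loc-2 2·23=46, U→Loc-1 10·7=70. Service 709; fixed 43; total 752.
Difference: |587 − 752| = 165.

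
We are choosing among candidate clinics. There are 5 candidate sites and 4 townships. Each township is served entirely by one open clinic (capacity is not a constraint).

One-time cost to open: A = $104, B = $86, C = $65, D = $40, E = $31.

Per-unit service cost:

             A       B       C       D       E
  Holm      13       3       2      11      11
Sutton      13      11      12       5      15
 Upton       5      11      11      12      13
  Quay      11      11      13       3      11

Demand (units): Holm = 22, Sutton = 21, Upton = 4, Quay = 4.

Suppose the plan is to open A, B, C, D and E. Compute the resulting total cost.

Each township is assigned to its cheapest site among the open ones.
{A, B, C, D, E}: Holm→C 2·22=44, Sutton→D 5·21=105, Upton→A 5·4=20, Quay→D 3·4=12. Service 181; fixed 326; total 507.

Total cost: 507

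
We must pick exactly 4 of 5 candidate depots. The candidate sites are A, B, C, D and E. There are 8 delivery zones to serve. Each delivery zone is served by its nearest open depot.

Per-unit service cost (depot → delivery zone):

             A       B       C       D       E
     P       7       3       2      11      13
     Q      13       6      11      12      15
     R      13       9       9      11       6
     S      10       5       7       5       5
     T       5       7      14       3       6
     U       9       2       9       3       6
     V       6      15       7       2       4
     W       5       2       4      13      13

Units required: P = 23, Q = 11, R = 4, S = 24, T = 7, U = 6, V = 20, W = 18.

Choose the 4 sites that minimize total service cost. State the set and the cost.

Choose B, C, D and E; total service cost 365.

With exactly 4 open, each delivery zone uses its cheapest among the chosen.
{B, C, D, E}: P→C 2·23=46, Q→B 6·11=66, R→E 6·4=24, S→B 5·24=120, T→D 3·7=21, U→B 2·6=12, V→D 2·20=40, W→B 2·18=36. Service cost 365.
{A, B, C, D}: service cost 377
{A, B, D, E}: service cost 388
Among all 5 size-4 choices, {B, C, D, E} is lowest.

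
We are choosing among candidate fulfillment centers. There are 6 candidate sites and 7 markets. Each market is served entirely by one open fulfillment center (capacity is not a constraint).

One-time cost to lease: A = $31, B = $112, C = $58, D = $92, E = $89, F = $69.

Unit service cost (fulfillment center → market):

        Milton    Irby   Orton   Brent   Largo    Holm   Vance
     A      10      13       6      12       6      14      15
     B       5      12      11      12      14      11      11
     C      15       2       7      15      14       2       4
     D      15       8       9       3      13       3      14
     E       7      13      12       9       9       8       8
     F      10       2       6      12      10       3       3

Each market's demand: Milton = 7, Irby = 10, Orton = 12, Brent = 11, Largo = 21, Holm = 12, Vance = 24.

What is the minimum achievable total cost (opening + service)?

Minimum total cost: 621

For any fixed open set, each market goes to its cheapest open site; total = fixed + service.
{A, D, F}: Milton→A 10·7=70, Irby→F 2·10=20, Orton→A 6·12=72, Brent→D 3·11=33, Largo→A 6·21=126, Holm→D 3·12=36, Vance→F 3·24=72. Service 429; fixed 192; total 621.
{A, C, D}: service 441 + fixed 181 = 622
{A, F}: Milton→A 10·7=70, Irby→F 2·10=20, Orton→A 6·12=72, Brent→A 12·11=132, Largo→A 6·21=126, Holm→F 3·12=36, Vance→F 3·24=72. Service 528; fixed 100; total 628.
{A, B, C, D, E, F}: service 382 + fixed 451 = 833
No other subset beats 621.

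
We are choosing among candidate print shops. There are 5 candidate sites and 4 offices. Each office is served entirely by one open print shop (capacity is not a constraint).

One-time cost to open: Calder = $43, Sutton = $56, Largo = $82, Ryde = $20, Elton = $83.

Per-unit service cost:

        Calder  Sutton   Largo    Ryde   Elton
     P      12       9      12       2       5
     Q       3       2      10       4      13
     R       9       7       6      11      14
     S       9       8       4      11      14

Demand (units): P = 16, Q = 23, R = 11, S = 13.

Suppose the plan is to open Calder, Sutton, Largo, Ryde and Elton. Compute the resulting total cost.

Total cost: 480

Each office is assigned to its cheapest site among the open ones.
{Calder, Sutton, Largo, Ryde, Elton}: P→Ryde 2·16=32, Q→Sutton 2·23=46, R→Largo 6·11=66, S→Largo 4·13=52. Service 196; fixed 284; total 480.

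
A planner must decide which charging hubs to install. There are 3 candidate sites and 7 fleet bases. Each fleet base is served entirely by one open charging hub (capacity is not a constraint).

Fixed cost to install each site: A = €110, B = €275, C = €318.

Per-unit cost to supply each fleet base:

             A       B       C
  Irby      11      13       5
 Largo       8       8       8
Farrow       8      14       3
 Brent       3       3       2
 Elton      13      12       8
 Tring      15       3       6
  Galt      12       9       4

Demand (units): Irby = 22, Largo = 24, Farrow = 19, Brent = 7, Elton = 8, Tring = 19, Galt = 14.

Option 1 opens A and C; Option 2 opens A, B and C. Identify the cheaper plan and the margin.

Option 1 is cheaper by 218.

Option 1: {A, C}: Irby→C 5·22=110, Largo→A 8·24=192, Farrow→C 3·19=57, Brent→C 2·7=14, Elton→C 8·8=64, Tring→C 6·19=114, Galt→C 4·14=56. Service 607; fixed 428; total 1035.
Option 2: {A, B, C}: Irby→C 5·22=110, Largo→A 8·24=192, Farrow→C 3·19=57, Brent→C 2·7=14, Elton→C 8·8=64, Tring→B 3·19=57, Galt→C 4·14=56. Service 550; fixed 703; total 1253.
Difference: |1035 − 1253| = 218.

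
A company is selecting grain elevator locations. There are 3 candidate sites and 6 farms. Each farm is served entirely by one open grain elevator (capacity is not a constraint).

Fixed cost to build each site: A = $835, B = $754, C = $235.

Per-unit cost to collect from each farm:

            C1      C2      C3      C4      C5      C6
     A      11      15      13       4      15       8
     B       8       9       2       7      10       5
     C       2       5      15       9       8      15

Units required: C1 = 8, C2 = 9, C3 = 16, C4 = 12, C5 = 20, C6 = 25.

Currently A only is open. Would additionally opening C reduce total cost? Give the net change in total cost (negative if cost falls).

Yes — net change −67 (cost falls by 67).

Current service cost with {A}: 979.
Adding C: each farm re-picks its cheapest; new service cost 677, saving 302.
Extra fixed cost: 235. Net change = 235 − 302 = -67.
(Totals: 1814 → 1747.)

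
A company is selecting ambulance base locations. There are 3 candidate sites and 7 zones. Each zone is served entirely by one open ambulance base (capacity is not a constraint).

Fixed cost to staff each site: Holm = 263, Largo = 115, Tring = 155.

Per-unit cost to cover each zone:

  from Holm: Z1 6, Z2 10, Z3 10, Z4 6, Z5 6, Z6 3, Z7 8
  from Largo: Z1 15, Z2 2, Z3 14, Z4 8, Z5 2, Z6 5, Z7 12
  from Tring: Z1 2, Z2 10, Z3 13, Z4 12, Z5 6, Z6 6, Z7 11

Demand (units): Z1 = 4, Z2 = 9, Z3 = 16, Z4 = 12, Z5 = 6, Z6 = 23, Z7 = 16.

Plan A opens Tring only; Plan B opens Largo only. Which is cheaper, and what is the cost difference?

Plan A: {Tring}: Z1→Tring 2·4=8, Z2→Tring 10·9=90, Z3→Tring 13·16=208, Z4→Tring 12·12=144, Z5→Tring 6·6=36, Z6→Tring 6·23=138, Z7→Tring 11·16=176. Service 800; fixed 155; total 955.
Plan B: {Largo}: Z1→Largo 15·4=60, Z2→Largo 2·9=18, Z3→Largo 14·16=224, Z4→Largo 8·12=96, Z5→Largo 2·6=12, Z6→Largo 5·23=115, Z7→Largo 12·16=192. Service 717; fixed 115; total 832.
Difference: |955 − 832| = 123.

Plan B is cheaper by 123.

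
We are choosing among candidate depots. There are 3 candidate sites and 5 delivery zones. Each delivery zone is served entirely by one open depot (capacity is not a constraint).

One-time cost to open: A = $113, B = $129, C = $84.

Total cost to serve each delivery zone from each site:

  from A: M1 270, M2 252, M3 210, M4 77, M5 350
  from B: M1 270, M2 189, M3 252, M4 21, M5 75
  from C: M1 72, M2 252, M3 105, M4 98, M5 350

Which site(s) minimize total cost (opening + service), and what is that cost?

For any fixed open set, each delivery zone goes to its cheapest open site; total = fixed + service.
{B, C}: M1→C 72, M2→B 189, M3→C 105, M4→B 21, M5→B 75. Service 462; fixed 213; total 675.
{A, B, C}: service 462 + fixed 326 = 788
{B}: service 807 + fixed 129 = 936
{C}: M1→C 72, M2→C 252, M3→C 105, M4→C 98, M5→C 350. Service 877; fixed 84; total 961.
No other subset beats 675.

Open B and C; minimum total cost 675.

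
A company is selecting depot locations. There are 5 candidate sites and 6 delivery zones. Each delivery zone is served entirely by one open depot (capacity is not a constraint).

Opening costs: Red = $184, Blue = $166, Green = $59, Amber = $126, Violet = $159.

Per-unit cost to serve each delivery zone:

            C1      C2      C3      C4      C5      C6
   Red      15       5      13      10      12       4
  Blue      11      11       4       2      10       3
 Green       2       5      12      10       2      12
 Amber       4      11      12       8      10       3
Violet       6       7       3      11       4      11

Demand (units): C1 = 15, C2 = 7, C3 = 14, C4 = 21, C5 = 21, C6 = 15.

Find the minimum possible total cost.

For any fixed open set, each delivery zone goes to its cheapest open site; total = fixed + service.
{Blue, Green}: C1→Green 2·15=30, C2→Green 5·7=35, C3→Blue 4·14=56, C4→Blue 2·21=42, C5→Green 2·21=42, C6→Blue 3·15=45. Service 250; fixed 225; total 475.
{Blue, Green, Amber}: C1→Green 2·15=30, C2→Green 5·7=35, C3→Blue 4·14=56, C4→Blue 2·21=42, C5→Green 2·21=42, C6→Blue 3·15=45. Service 250; fixed 351; total 601.
{Blue, Green, Violet}: service 236 + fixed 384 = 620
{Red, Blue, Green, Amber, Violet}: C1→Green 2·15=30, C2→Red 5·7=35, C3→Violet 3·14=42, C4→Blue 2·21=42, C5→Green 2·21=42, C6→Blue 3·15=45. Service 236; fixed 694; total 930.
No other subset beats 475.

Minimum total cost: 475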